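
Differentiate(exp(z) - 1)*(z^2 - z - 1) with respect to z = z^2*exp(z) + z*exp(z) - 2*z - 2*exp(z) + 1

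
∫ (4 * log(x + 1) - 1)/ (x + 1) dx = (2*log(x + 1) - 1)*log(x + 1) + C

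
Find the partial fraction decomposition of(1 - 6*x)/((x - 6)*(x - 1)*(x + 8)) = 7/(18*(x + 8)) + 1/(9*(x - 1)) - 1/(2*(x - 6))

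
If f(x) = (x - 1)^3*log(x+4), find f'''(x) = (6*x^3*log(x + 4) + 11*x^3 + 72*x^2*log(x + 4) + 102*x^2 + 288*x*log(x + 4) + 213*x + 384*log(x + 4) - 326)/(x^3 + 12*x^2 + 48*x + 64)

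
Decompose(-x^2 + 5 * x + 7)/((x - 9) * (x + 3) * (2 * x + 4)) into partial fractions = -17/(24*(x + 3)) + 7/(22*(x + 2)) - 29/(264*(x - 9))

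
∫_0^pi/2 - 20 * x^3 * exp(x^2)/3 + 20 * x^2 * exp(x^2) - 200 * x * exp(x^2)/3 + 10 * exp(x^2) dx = -5*(-pi + pi^2/6 + 6)*exp(pi^2/4) + 30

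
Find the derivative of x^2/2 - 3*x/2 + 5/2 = x - 3/2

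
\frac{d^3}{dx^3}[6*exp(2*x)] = 48*exp(2*x)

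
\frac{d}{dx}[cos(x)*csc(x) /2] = -1/(2*sin(x)^2)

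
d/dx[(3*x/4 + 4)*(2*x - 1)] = 3*x + 29/4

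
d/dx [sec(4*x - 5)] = 4*tan(4*x - 5)*sec(4*x - 5)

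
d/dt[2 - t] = -1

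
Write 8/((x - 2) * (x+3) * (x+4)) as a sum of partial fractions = 4/(3*(x + 4)) - 8/(5*(x + 3)) + 4/(15*(x - 2))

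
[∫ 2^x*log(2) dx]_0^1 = 1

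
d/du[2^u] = 2^u*log(2)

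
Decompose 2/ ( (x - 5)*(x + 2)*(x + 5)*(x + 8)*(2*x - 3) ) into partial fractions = -32/(12103*(2*x - 3)) + 1/(2223*(x + 8)) - 1/(585*(x + 5)) + 1/(441*(x + 2)) + 1/(3185*(x - 5))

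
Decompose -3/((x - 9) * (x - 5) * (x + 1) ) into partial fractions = -1/(20*(x + 1)) + 1/(8*(x - 5)) - 3/(40*(x - 9))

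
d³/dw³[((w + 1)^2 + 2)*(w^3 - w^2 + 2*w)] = 60*w^2 + 24*w + 18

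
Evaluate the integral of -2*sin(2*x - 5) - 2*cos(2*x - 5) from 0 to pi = 0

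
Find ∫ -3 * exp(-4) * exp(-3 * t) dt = exp(-3*t - 4) + C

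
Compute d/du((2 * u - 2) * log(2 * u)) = (2*u*log(u) + 2*u*log(2) + 2*u - 2)/u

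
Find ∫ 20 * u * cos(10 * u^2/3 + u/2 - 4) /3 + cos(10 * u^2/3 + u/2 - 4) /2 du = sin(10*u^2/3 + u/2 - 4) + C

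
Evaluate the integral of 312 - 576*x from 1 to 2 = -552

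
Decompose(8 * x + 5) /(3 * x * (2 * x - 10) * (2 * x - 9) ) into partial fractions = -82/(27*(2*x - 9)) + 3/(2*(x - 5)) + 1/(54*x)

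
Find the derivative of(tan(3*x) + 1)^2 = 6*(sin(3*x)/cos(3*x) + 1)/cos(3*x)^2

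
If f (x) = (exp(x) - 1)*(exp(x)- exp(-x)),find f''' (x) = (8*exp(3*x) - exp(2*x) - 1)*exp(-x)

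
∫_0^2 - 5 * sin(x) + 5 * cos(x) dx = -5 + 5*cos(2) + 5*sin(2)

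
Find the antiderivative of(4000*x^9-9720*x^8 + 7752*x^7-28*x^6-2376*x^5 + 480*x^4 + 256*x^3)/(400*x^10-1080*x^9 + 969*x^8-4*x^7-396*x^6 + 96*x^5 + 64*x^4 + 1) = log(x^4*(5*x + 2)^2*(4*x^2 - 7*x + 4)^2 + 1) + C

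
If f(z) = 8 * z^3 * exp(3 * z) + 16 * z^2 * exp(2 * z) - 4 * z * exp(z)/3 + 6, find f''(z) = 72*z^3*exp(3*z) + 144*z^2*exp(3*z) + 64*z^2*exp(2*z) + 48*z*exp(3*z) + 128*z*exp(2*z) - 4*z*exp(z)/3 + 32*exp(2*z) - 8*exp(z)/3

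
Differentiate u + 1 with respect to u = 1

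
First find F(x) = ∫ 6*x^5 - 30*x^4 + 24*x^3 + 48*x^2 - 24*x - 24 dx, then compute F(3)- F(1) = 28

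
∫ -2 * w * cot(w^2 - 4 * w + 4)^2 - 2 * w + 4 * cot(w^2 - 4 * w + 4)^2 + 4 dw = cot((w - 2)^2) + C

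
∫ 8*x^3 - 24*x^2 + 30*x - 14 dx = 2*x^4 - 8*x^3 + 15*x^2 - 14*x + C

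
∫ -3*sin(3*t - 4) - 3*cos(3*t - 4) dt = sqrt(2)*cos(3*t - 4 + pi/4) + C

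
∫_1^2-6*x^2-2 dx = -16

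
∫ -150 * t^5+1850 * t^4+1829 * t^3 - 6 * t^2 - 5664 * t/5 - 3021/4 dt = -25*t^6 + 370*t^5 + 1829*t^4/4 - 2*t^3 - 2832*t^2/5 - 3021*t/4 + C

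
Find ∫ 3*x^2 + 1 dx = x^3 + x + C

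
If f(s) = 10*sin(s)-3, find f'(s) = 10*cos(s)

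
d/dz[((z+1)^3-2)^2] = 6*z^5 + 30*z^4 + 60*z^3 + 48*z^2 + 6*z - 6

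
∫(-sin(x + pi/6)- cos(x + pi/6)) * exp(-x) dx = exp(-x)*cos(x + pi/6) + C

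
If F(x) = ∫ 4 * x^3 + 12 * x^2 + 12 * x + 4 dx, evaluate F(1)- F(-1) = 16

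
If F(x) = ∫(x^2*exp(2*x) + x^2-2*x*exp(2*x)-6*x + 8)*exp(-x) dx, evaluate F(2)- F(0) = 0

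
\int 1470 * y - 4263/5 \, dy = 735*y^2 - 4263*y/5 + C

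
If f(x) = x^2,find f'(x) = 2*x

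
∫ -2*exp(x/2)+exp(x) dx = (exp(x/2) - 2)^2 + C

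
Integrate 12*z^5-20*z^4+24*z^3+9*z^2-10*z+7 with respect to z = 2*z^6 - 4*z^5 + 6*z^4 + 3*z^3 - 5*z^2 + 7*z + C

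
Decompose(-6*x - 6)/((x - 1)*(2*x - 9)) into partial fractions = -66/(7*(2*x - 9)) + 12/(7*(x - 1))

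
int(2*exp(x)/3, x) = 2*exp(x)/3 + C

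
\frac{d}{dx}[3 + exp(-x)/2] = -exp(-x)/2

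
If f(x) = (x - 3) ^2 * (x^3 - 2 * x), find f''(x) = 20*x^3 - 72*x^2 + 42*x + 24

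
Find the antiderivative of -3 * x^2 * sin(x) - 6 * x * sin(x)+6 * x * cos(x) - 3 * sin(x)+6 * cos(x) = (3*x^2 + 6*x + 3)*cos(x) + C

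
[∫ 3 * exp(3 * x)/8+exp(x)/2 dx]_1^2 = -exp(3)/8 - E/2 + exp(2)/2 + exp(6)/8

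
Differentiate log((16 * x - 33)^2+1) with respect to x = (256*x - 528)/(128*x^2 - 528*x + 545)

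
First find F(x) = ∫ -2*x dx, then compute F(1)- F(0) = -1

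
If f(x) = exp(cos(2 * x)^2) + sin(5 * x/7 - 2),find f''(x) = 16*exp(cos(2*x)^2)*sin(2*x)^2*cos(2*x)^2 + 8*exp(cos(2*x)^2)*sin(2*x)^2 - 8*exp(cos(2*x)^2)*cos(2*x)^2 - 25*sin(5*x/7 - 2)/49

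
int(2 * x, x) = x^2 + C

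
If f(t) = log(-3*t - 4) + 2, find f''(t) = -9/(9*t^2 + 24*t + 16)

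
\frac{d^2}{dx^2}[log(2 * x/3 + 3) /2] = -2/(4*x^2 + 36*x + 81)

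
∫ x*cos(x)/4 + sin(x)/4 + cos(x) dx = (x/4 + 1)*sin(x) + C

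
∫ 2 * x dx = x^2 + C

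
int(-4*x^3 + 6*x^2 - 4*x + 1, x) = -x^4 + 2*x^3 - 2*x^2 + x + C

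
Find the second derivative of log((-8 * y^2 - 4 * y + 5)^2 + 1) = (-4096*y^6 - 6144*y^5 - 1024*y^4 + 1536*y^3 + 2944*y^2 + 1216*y - 1232)/(1024*y^8 + 2048*y^7 - 1024*y^6 - 3328*y^5 + 576*y^4 + 2112*y^3 - 432*y^2 - 520*y + 169)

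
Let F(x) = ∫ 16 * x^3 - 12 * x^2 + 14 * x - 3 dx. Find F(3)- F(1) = 266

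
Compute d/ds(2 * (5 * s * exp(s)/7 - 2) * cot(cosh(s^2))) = -20*s^2*exp(s)*sinh(s^2)/(7*sin(cosh(s^2))^2) + 10*s*exp(s)/(7*tan(cosh(s^2))) + 8*s*sinh(s^2)/sin(cosh(s^2))^2 + 10*exp(s)/(7*tan(cosh(s^2)))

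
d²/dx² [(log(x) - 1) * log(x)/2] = (3 - 2*log(x))/(2*x^2)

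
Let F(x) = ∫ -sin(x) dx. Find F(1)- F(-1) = 0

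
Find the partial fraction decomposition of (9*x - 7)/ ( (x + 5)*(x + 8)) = 79/(3*(x + 8)) - 52/(3*(x + 5))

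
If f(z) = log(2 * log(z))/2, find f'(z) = 1/(2*z*log(z))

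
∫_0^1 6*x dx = 3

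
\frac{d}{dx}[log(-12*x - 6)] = 2/(2*x + 1)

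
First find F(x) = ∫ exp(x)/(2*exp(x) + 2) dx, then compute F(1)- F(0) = -log(2)/2 + log(1 + E)/2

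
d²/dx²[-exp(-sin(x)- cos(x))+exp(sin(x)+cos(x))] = (-sqrt(2)*exp(2*sin(x) + 2*cos(x))*sin(x + pi/4) - exp(2*sin(x))*exp(2*cos(x))*sin(2*x) + exp(2*sin(x))*exp(2*cos(x)) + sin(2*x) - sqrt(2)*sin(x + pi/4) - 1)*exp(-sqrt(2)*sin(x + pi/4))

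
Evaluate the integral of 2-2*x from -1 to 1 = 4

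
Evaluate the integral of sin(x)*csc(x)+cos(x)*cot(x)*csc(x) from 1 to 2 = -1/tan(2) + 1/tan(1)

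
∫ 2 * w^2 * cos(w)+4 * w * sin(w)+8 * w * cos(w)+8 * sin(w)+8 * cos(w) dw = 2*(w + 2)^2*sin(w) + C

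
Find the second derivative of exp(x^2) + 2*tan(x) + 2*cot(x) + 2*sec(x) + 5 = 4*x^2*exp(x^2) + 2*exp(x^2) + 4*tan(x)^3 + 4*tan(x)^2*sec(x) + 4*tan(x) + 4*cot(x)^3 + 4*cot(x) + 2*sec(x)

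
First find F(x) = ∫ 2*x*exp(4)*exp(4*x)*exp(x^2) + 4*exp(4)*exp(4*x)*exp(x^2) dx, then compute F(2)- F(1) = -exp(9) + exp(16)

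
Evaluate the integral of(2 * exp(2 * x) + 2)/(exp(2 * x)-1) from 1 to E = -2*log(E - exp(-1)) + 2*log(-exp(-E) + exp(E))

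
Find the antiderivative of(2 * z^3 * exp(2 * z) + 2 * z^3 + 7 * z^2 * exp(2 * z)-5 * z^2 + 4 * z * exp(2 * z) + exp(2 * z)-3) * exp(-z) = 2*(2*z^3 + z^2 + 2*z - 1)*sinh(z) + C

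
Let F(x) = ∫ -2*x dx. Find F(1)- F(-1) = 0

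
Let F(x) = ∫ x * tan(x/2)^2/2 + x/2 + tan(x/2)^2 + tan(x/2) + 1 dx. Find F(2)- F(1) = -3*tan(1/2) + 4*tan(1)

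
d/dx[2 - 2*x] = -2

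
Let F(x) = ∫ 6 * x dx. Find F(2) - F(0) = 12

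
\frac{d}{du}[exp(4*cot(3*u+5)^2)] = -24*exp(-4 + 4/sin(3*u + 5)^2)*cos(3*u + 5)/sin(3*u + 5)^3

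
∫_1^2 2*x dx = 3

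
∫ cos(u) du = sin(u) + C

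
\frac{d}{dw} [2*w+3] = 2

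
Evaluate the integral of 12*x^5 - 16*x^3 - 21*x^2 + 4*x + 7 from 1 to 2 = 30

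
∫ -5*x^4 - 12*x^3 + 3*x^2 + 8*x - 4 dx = -x^5 - 3*x^4 + x^3 + 4*x^2 - 4*x + C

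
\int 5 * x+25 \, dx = 5*x^2/2 + 25*x + C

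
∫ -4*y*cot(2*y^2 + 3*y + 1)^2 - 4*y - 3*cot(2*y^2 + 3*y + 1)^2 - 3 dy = cot(2*y^2 + 3*y + 1) + C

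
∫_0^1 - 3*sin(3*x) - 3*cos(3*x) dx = -1 + cos(3) - sin(3)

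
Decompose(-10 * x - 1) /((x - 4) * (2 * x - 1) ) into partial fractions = 12/(7*(2*x - 1)) - 41/(7*(x - 4))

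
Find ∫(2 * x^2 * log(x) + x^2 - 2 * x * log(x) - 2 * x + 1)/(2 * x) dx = (x^2 - 2*x + 1)*log(x)/2 + C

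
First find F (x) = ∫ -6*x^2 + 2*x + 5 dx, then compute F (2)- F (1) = -6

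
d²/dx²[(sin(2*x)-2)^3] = -12*sin(2*x)^3 + 48*sin(2*x)^2 + 24*sin(2*x)*cos(2*x)^2 - 48*sin(2*x) - 48*cos(2*x)^2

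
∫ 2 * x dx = x^2 + C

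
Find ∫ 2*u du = u^2 + C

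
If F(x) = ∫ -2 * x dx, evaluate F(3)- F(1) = -8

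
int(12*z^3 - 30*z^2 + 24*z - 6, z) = 3*z^4 - 10*z^3 + 12*z^2 - 6*z + C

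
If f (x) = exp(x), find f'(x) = exp(x)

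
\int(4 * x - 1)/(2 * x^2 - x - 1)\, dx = log(2*x^2 - x - 1) + C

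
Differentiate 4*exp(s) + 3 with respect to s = 4*exp(s)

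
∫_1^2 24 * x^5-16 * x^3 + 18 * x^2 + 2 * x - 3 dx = 234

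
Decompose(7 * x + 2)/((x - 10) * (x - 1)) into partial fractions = -1/(x - 1) + 8/(x - 10)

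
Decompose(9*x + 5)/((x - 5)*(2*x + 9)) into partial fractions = 71/(19*(2*x + 9)) + 50/(19*(x - 5))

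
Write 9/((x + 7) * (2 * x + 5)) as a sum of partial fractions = 2/(2*x + 5) - 1/(x + 7)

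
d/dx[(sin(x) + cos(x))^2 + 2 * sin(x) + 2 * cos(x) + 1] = 2*cos(2*x) + 2*sqrt(2)*cos(x + pi/4)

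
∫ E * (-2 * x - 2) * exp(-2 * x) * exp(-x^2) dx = exp(-x^2 - 2*x + 1) + C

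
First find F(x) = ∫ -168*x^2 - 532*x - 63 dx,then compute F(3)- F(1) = -3710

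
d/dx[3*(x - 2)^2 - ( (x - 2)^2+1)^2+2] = -4*x^3 + 24*x^2 - 46*x + 28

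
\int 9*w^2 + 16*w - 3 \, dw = 3*w^3 + 8*w^2 - 3*w + C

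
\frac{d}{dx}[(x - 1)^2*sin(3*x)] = 3*x^2*cos(3*x) + 2*x*sin(3*x) - 6*x*cos(3*x) - 2*sin(3*x) + 3*cos(3*x)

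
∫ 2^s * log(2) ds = 2^s + C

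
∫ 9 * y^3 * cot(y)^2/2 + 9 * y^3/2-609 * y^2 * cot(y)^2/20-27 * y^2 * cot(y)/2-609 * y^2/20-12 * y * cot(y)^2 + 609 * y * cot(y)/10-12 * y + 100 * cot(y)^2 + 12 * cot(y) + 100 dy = (3*y - 20)*(-30*y^2 + 3*y + 100)*cot(y)/20 + C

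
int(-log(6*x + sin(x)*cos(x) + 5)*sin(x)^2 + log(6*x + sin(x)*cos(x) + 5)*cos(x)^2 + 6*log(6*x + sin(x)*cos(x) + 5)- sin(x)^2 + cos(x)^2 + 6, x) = (12*x + sin(2*x) + 10)*log(6*x + sin(2*x)/2 + 5)/2 + C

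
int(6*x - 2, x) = 3*x^2 - 2*x + C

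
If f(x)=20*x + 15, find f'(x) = 20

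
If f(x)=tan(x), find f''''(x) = 24*tan(x)^5 + 40*tan(x)^3 + 16*tan(x)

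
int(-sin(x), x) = cos(x) + C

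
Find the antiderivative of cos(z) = sin(z) + C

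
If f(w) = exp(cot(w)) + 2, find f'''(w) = -(3 + 6/tan(w) + 11/tan(w)^2 + 12/tan(w)^3 + 9/tan(w)^4 + 6/tan(w)^5 + tan(w)^(-6))*exp(1/tan(w))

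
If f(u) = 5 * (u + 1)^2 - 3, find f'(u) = 10*u + 10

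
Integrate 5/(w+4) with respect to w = 5*log(w + 4) + C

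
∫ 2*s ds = s^2 + C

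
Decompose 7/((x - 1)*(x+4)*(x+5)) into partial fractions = 7/(6*(x + 5)) - 7/(5*(x + 4)) + 7/(30*(x - 1))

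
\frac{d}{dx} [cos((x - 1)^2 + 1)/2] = (1 - x)*sin(x^2 - 2*x + 2)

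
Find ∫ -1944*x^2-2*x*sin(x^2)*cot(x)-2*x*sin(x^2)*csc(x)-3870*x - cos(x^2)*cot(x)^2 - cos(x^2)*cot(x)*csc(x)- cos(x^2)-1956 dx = -30*x - 648*(x + 1)^3 + 9*(x + 1)^2 + (cot(x) + csc(x))*cos(x^2) + C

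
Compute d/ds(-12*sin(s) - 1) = -12*cos(s)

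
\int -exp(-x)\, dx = exp(-x) + C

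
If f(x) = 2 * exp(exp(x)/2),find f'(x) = exp(x + exp(x)/2)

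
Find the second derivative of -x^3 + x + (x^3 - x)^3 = 72*x^7 - 126*x^5 + 60*x^3 - 12*x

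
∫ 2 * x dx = x^2 + C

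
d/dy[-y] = -1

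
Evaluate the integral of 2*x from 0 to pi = pi^2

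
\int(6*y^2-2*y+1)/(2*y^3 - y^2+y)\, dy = log(y*(2*y^2 - y + 1)) + C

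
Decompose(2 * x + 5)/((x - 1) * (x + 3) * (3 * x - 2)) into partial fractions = -57/(11*(3*x - 2)) - 1/(44*(x + 3)) + 7/(4*(x - 1))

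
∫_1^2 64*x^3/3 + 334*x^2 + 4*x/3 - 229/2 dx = 4481/6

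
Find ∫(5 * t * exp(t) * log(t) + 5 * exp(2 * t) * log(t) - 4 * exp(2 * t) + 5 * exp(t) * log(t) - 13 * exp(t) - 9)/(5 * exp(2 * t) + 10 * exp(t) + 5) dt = (t*exp(t)*log(t) - (9*t + 5)*(exp(t) + 1)/5)/(exp(t) + 1) + C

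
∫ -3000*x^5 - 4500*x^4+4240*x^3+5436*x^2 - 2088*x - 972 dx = -500*x^6 - 900*x^5 + 1060*x^4 + 1812*x^3 - 1044*x^2 - 972*x + C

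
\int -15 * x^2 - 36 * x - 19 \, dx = -5*x^3 - 18*x^2 - 19*x + C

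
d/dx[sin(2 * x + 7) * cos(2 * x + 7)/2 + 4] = cos(4*x + 14)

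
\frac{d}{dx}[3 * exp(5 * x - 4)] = 15*exp(5*x - 4)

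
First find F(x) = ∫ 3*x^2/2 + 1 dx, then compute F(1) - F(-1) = 3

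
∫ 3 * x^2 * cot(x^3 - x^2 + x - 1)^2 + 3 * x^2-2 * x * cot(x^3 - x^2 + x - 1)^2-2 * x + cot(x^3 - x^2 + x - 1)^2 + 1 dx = -cot(x^3 - x^2 + x - 1) + C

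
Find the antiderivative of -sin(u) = cos(u) + C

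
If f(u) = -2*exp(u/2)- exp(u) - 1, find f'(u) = -exp(u/2) - exp(u)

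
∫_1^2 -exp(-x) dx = -exp(-1) + exp(-2)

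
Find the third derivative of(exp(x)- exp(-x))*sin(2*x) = (-11*exp(2*x)*sin(2*x) - 2*exp(2*x)*cos(2*x) - 11*sin(2*x) + 2*cos(2*x))*exp(-x)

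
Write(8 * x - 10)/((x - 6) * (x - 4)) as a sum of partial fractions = -11/(x - 4) + 19/(x - 6)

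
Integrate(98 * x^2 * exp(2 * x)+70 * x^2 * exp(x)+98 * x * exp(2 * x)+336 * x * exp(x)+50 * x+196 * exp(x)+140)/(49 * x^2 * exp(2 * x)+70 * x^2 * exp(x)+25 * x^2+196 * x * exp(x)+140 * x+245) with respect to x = log((x*exp(x) + 5*x/7 + 2)^2 + 1) + C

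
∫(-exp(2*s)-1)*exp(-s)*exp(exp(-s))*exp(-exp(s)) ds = exp(-2*sinh(s)) + C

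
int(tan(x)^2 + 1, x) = tan(x) + C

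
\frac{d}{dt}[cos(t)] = -sin(t)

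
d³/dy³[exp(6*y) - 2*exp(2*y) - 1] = 216*exp(6*y) - 16*exp(2*y)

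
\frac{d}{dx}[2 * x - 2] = 2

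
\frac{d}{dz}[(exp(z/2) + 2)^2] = 2*exp(z/2) + exp(z)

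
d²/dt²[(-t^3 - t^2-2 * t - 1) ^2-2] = 30*t^4 + 40*t^3 + 60*t^2 + 36*t + 12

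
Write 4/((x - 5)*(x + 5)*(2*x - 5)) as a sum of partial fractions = -16/(75*(2*x - 5)) + 2/(75*(x + 5)) + 2/(25*(x - 5))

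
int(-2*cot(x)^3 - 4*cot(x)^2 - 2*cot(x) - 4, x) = (cot(x) + 2)^2 + C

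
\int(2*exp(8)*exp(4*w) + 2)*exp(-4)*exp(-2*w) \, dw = 2*sinh(2*w + 4) + C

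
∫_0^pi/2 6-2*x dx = 9 - (-3 + pi/2)^2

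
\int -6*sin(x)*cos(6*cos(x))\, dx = sin(6*cos(x)) + C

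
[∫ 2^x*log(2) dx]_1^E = -2 + 2^E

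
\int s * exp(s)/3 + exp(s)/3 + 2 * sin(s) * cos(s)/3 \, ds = s*exp(s)/3 + sin(s)^2/3 + C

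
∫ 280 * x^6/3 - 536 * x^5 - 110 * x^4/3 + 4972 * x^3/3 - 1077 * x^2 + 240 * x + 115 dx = 40*x^7/3 - 268*x^6/3 - 22*x^5/3 + 1243*x^4/3 - 359*x^3 + 120*x^2 + 115*x + C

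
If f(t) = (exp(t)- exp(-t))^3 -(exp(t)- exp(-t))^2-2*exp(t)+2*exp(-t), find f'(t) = (3*exp(6*t) - 2*exp(5*t) - 5*exp(4*t) - 5*exp(2*t) + 2*exp(t) + 3)*exp(-3*t)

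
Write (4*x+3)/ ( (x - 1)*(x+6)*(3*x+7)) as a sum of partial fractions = 57/(110*(3*x + 7)) - 3/(11*(x + 6)) + 1/(10*(x - 1))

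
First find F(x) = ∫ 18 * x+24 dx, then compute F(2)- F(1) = 51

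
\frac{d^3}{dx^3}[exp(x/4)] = exp(x/4)/64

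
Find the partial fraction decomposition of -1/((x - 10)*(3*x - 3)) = 1/(27*(x - 1)) - 1/(27*(x - 10))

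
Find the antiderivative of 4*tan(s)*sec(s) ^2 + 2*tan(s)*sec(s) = 2*(sec(s) + 1)*sec(s) + C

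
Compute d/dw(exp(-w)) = -exp(-w)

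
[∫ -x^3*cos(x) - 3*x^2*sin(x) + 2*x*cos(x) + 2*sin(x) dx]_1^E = (-exp(3) + 2*E)*sin(E) - sin(1)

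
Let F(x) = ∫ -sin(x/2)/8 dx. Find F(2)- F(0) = -1/4 + cos(1)/4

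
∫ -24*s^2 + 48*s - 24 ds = -8*s^3 + 24*s^2 - 24*s + C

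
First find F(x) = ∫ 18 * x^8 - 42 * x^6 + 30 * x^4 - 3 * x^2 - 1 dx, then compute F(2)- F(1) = 438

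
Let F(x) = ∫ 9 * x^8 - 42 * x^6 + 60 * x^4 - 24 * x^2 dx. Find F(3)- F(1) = 9262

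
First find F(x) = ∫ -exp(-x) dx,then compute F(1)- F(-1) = -E + exp(-1)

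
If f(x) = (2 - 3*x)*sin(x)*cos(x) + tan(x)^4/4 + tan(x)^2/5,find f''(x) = 6*x*sin(2*x) - 4*sin(2*x) - 6*cos(2*x) + 5*tan(x)^6 + 46*tan(x)^4/5 + 23*tan(x)^2/5 + 2/5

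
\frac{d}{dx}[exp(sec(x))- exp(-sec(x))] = (exp(2/cos(x)) + 1)*exp(-sec(x))*sin(x)/cos(x)^2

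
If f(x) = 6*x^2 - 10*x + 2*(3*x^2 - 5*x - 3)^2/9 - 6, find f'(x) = 8*x^3 - 20*x^2 + 136*x/9 - 10/3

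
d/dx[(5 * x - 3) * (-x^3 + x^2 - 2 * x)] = -20*x^3 + 24*x^2 - 26*x + 6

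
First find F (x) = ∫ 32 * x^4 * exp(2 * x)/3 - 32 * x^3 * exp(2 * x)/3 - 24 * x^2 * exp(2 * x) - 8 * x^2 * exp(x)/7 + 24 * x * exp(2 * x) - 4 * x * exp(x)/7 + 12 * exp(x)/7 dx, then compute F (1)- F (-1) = -100*exp(-2)/3 + 20*exp(-1)/7 + 4*E/7 + 4*exp(2)/3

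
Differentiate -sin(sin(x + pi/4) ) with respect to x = -cos(x + pi/4)*cos(sin(x + pi/4))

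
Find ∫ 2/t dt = 2*log(t) + C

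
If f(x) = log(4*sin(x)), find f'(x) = 1/tan(x)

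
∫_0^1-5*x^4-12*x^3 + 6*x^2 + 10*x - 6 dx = -3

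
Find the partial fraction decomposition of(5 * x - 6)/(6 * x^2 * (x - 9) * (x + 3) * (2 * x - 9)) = -44/(10935*(2*x - 9)) - 7/(3240*(x + 3)) + 13/(17496*(x - 9)) + 5/(1458*x) - 1/(243*x^2)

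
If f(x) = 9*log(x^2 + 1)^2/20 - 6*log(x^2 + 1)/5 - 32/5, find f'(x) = (9*x*log(x^2 + 1) - 12*x)/(5*x^2 + 5)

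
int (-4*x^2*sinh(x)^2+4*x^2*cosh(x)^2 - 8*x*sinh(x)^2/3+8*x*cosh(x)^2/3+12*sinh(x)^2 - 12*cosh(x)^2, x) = 4*x^3/3 + 4*x^2/3 - 12*x + C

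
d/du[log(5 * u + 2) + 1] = 5/(5*u + 2)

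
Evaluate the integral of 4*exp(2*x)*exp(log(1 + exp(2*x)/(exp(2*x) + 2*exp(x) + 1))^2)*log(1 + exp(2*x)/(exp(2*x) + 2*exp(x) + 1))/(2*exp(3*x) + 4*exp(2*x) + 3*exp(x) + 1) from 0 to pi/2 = -exp(log(5/4)^2) + exp(log(exp(pi)/(1 + exp(pi/2))^2 + 1)^2)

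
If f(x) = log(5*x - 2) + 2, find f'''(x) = 250/(125*x^3 - 150*x^2 + 60*x - 8)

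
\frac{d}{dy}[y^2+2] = 2*y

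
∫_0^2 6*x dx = 12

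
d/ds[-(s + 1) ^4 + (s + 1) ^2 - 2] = -4*s^3 - 12*s^2 - 10*s - 2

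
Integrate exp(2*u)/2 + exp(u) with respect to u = (exp(u) + 2)^2/4 + C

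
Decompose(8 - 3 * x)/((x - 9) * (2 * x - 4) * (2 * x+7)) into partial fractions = 37/(275*(2*x + 7)) - 1/(77*(x - 2)) - 19/(350*(x - 9))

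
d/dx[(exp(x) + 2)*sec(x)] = exp(x)*tan(x)*sec(x) + exp(x)*sec(x) + 2*tan(x)*sec(x)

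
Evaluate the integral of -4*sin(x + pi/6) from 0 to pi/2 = -2*sqrt(3) - 2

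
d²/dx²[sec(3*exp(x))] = 3*(-3*exp(x) + 6*exp(x)/cos(3*exp(x))^2 + sin(3*exp(x))/cos(3*exp(x)))*exp(x)/cos(3*exp(x))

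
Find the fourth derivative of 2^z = 2^z*log(2)^4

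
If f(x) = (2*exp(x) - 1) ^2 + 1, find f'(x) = 8*exp(2*x) - 4*exp(x)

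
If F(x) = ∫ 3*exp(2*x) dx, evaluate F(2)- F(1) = -3*exp(2)/2 + 3*exp(4)/2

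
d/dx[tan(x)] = cos(x)^(-2)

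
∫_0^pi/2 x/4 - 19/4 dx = -32 - 3*pi/8 + 2*(-4 + pi/8)^2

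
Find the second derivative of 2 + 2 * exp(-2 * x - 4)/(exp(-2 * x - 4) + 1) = (-8*exp(2*x + 4) + 8*exp(4*x + 8))/(exp(12)*exp(6*x) + 3*exp(8)*exp(4*x) + 3*exp(4)*exp(2*x) + 1)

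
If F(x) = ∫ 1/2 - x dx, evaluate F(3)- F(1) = -3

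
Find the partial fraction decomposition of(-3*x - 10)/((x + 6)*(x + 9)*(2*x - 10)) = 17/(84*(x + 9)) - 4/(33*(x + 6)) - 25/(308*(x - 5))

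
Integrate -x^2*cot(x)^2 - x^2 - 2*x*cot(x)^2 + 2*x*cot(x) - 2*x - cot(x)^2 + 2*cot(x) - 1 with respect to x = (x + 1)^2*cot(x) + C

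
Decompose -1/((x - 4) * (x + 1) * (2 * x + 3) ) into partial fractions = -4/(11*(2*x + 3)) + 1/(5*(x + 1)) - 1/(55*(x - 4))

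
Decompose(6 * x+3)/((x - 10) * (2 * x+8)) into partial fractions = 3/(4*(x + 4)) + 9/(4*(x - 10))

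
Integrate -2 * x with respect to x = -x^2 + C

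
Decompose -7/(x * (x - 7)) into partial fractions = -1/(x - 7) + 1/x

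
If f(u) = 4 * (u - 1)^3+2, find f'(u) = 12*u^2 - 24*u + 12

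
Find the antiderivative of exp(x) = exp(x) + C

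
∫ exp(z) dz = exp(z) + C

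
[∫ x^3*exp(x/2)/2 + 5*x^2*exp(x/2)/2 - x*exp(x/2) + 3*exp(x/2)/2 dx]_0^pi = 1 + (-pi^2 - 1 + 2*pi + pi^3)*exp(pi/2)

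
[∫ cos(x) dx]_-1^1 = 2*sin(1)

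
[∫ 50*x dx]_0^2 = 100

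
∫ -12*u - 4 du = -6*u^2 - 4*u + C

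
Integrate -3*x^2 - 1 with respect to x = -x^3 - x + C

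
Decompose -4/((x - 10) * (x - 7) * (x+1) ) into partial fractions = -1/(22*(x + 1)) + 1/(6*(x - 7)) - 4/(33*(x - 10))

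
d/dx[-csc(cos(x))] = -sin(x)*cot(cos(x))*csc(cos(x))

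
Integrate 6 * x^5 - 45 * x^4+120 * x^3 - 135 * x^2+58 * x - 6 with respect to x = x^6 - 9*x^5 + 30*x^4 - 45*x^3 + 29*x^2 - 6*x + C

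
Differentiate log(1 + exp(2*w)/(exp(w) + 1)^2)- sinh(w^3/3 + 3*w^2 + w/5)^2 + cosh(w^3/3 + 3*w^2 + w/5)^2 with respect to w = 2*exp(2*w)/(2*exp(3*w) + 4*exp(2*w) + 3*exp(w) + 1)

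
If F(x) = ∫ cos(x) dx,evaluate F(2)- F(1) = -sin(1) + sin(2)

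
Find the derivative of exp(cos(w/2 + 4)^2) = -exp(cos(w/2 + 4)^2)*sin(w/2 + 4)*cos(w/2 + 4)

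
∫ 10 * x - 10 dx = 5*x^2 - 10*x + C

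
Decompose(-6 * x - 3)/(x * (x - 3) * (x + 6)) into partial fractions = 11/(18*(x + 6)) - 7/(9*(x - 3)) + 1/(6*x)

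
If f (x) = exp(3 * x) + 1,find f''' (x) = 27*exp(3*x)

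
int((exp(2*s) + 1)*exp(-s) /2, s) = sinh(s) + C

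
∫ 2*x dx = x^2 + C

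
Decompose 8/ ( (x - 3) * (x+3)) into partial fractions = -4/(3*(x + 3)) + 4/(3*(x - 3))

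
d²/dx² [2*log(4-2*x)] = -2/(x^2 - 4*x + 4)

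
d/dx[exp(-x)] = -exp(-x)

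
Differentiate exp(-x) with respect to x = -exp(-x)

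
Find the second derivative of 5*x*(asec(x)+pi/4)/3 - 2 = -5/(3*x^4*sqrt(1 - 1/x^2) - 3*x^2*sqrt(1 - 1/x^2))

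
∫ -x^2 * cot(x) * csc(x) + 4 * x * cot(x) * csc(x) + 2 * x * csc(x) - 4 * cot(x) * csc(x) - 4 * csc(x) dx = (x - 2)^2*csc(x) + C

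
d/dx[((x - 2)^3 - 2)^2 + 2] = 6*x^5 - 60*x^4 + 240*x^3 - 492*x^2 + 528*x - 240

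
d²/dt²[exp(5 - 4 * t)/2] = 8*exp(5 - 4*t)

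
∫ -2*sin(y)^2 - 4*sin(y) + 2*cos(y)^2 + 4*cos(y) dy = (sqrt(2)*sin(y + pi/4) + 2)^2 + C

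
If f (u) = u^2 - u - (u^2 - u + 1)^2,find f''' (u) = 12 - 24*u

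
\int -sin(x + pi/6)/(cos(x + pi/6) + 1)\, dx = log(cos(x + pi/6) + 1) + C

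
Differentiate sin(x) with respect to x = cos(x)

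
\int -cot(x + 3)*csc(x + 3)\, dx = csc(x + 3) + C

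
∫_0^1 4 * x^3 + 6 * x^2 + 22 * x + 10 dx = 24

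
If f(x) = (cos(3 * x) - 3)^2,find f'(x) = 18*sin(3*x) - 3*sin(6*x)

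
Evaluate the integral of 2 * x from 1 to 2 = 3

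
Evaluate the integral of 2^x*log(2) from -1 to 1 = 3/2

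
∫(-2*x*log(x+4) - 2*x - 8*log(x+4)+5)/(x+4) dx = (5 - 2*x)*log(x + 4) + C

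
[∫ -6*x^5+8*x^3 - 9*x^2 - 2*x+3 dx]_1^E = -(-E + exp(3))^2 - 3*exp(3) + 3*E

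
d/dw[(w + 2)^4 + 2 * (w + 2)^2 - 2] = 4*w^3 + 24*w^2 + 52*w + 40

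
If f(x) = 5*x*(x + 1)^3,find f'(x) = 20*x^3 + 45*x^2 + 30*x + 5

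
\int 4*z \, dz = 2*z^2 + C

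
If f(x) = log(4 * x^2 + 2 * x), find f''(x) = (-8*x^2 - 4*x - 1)/(4*x^4 + 4*x^3 + x^2)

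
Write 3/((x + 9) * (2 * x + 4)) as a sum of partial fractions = -3/(14*(x + 9)) + 3/(14*(x + 2))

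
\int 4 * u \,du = 2*u^2 + C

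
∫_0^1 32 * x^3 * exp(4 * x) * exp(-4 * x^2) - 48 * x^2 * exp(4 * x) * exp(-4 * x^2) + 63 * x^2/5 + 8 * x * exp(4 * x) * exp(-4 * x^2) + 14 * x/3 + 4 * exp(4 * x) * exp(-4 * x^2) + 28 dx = 518/15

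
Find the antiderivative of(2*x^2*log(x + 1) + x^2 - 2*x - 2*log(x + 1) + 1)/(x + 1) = (x - 1)^2*log(x + 1) + C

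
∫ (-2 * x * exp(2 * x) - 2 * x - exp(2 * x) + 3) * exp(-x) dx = -2*(2*x - 1)*sinh(x) + C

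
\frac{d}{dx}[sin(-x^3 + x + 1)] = (1 - 3*x^2)*cos(-x^3 + x + 1)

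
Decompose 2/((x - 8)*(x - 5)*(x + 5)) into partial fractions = 1/(65*(x + 5)) - 1/(15*(x - 5)) + 2/(39*(x - 8))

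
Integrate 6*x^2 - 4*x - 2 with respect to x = 2*x^3 - 2*x^2 - 2*x + C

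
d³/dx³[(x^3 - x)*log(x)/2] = (6*x^2*log(x) + 11*x^2 + 1)/(2*x^2)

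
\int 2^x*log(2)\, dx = 2^x + C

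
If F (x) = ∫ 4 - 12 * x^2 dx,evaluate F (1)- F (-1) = 0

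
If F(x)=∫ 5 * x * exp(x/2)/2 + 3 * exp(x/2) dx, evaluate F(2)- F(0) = 4 + 6*E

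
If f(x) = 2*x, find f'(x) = 2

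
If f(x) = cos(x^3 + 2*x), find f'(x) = -(3*x^2 + 2)*sin(x*(x^2 + 2))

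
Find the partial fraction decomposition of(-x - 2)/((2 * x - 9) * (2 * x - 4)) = -13/(10*(2*x - 9)) + 2/(5*(x - 2))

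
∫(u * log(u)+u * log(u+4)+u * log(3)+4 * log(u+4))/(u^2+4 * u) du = log(3*u)*log(u + 4) + C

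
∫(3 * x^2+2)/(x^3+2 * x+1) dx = log(3*x^3 + 6*x + 3) + C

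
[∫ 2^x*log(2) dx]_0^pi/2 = -1 + 2^(pi/2)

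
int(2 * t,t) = t^2 + C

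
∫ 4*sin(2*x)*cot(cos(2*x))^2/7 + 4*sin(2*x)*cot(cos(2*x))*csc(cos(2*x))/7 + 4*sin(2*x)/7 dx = 2/(7*tan(cos(2*x))) + 2/(7*sin(cos(2*x))) + C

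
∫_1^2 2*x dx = 3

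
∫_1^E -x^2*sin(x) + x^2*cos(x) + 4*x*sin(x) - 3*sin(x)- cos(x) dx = (-1 + E)^2*(cos(E) + sin(E))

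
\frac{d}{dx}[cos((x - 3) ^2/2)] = (3 - x)*sin(x^2/2 - 3*x + 9/2)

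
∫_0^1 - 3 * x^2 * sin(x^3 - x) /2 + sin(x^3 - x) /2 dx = 0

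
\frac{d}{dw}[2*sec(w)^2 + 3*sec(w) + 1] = (3 + 4/cos(w))*sin(w)/cos(w)^2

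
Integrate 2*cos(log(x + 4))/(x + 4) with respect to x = 2*sin(log(x + 4)) + C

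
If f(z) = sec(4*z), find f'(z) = 4*tan(4*z)*sec(4*z)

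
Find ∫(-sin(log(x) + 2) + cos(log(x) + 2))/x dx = sqrt(2)*sin(log(x) + pi/4 + 2) + C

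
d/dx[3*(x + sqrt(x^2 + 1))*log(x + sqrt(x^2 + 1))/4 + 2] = (3*x*log(x + sqrt(x^2 + 1)) + 3*x + 3*sqrt(x^2 + 1)*log(x + sqrt(x^2 + 1)) + 3*sqrt(x^2 + 1))/(4*sqrt(x^2 + 1))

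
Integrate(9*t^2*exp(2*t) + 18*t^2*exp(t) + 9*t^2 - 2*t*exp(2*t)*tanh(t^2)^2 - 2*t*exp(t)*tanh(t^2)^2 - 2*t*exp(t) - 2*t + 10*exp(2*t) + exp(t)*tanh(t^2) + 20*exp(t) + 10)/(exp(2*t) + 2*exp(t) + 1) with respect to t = ((exp(t) + 1)*(3*t^3 - t^2 + 10*t + 5) + exp(t)*tanh(t^2))/(exp(t) + 1) + C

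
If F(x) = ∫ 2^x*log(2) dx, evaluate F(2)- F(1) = 2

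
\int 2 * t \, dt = t^2 + C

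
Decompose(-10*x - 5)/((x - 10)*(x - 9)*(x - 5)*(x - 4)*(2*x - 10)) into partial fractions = -3/(4*(x - 4)) + 81/(160*(x - 5)) - 11/(8*(x - 5)^2) + 19/(32*(x - 9)) - 7/(20*(x - 10))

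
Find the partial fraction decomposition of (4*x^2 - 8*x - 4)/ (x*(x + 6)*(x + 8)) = 79/(4*(x + 8)) - 47/(3*(x + 6)) - 1/(12*x)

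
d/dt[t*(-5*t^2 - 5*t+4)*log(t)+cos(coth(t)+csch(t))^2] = -15*t^2*log(t) - 5*t^2 - 10*t*log(t) - 5*t + 4*log(t) + sin(2*coth(t) + 2*csch(t))*cosh(t)/sinh(t)^2 + sin(2*coth(t) + 2*csch(t))/sinh(t)^2 + 4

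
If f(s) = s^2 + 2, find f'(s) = 2*s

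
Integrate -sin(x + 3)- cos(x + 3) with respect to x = sqrt(2)*cos(x + pi/4 + 3) + C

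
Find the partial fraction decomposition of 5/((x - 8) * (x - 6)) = -5/(2*(x - 6)) + 5/(2*(x - 8))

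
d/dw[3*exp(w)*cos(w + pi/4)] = -3*sqrt(2)*exp(w)*sin(w)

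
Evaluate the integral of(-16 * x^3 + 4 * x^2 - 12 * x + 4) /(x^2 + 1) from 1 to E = -8*exp(2) - 2*log(2) + 4 + 2*log(1 + exp(2)) + 4*E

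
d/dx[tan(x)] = cos(x)^(-2)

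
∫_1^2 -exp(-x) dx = -exp(-1) + exp(-2)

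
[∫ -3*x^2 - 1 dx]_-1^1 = -4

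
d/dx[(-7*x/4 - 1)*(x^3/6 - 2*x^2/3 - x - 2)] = -7*x^3/6 + 3*x^2 + 29*x/6 + 9/2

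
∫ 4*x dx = 2*x^2 + C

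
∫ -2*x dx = -x^2 + C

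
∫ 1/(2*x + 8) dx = log(x + 4)/2 + C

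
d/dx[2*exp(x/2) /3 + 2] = exp(x/2)/3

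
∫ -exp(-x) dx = exp(-x) + C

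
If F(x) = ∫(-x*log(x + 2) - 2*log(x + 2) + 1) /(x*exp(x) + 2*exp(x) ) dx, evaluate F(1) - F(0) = -log(2) + exp(-1)*log(3)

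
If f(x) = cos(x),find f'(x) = -sin(x)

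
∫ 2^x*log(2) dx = 2^x + C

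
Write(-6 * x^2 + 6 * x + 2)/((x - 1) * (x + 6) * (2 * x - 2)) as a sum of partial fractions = -125/(49*(x + 6)) - 22/(49*(x - 1)) + 1/(7*(x - 1)^2)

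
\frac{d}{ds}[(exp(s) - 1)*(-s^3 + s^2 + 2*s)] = -s^3*exp(s) - 2*s^2*exp(s) + 3*s^2 + 4*s*exp(s) - 2*s + 2*exp(s) - 2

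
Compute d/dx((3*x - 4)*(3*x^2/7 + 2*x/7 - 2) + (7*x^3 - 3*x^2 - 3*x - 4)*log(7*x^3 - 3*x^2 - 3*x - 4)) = 21*x^2*log(7*x^3 - 3*x^2 - 3*x - 4) + 174*x^2/7 - 6*x*log(7*x^3 - 3*x^2 - 3*x - 4) - 54*x/7 - 3*log(7*x^3 - 3*x^2 - 3*x - 4) - 71/7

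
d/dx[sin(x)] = cos(x)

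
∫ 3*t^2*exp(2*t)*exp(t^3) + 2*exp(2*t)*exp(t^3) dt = exp(t*(t^2 + 2)) + C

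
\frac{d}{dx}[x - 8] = 1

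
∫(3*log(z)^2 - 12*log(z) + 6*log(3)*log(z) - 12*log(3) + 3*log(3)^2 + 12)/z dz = (log(3*z) - 2)^3 + C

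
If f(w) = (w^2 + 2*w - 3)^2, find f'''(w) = 24*w + 24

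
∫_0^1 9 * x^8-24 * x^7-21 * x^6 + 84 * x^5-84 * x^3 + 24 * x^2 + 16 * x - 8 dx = -4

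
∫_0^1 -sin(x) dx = -1 + cos(1)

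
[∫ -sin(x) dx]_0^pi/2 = -1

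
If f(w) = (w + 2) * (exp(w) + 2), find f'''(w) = w*exp(w) + 5*exp(w)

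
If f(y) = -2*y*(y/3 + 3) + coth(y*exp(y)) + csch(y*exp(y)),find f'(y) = -(3*y*exp(y)*cosh(y*exp(y)) + 3*y*exp(y) + 4*y*sinh(y*exp(y))^2 + 3*exp(y)*cosh(y*exp(y)) + 3*exp(y) + 18*sinh(y*exp(y))^2)/(3*sinh(y*exp(y))^2)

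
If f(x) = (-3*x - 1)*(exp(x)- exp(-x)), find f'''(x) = (-3*x*exp(2*x) - 3*x - 10*exp(2*x) + 8)*exp(-x)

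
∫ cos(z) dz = sin(z) + C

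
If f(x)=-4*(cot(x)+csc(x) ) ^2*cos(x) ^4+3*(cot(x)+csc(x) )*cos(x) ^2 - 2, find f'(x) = -9/tan(x)^2 + 16/tan(x)^3 + 6*cos(x)^4/sin(x)^2 + 3*cos(x)^3/sin(x)^2 - 6*cos(x)/sin(x)^2 - 16*cos(x)^7/sin(x)^3 - 24*cos(x)^6/sin(x)^3 + 16*cos(x)^5/sin(x)^3 + 40*cos(x)^4/sin(x)^3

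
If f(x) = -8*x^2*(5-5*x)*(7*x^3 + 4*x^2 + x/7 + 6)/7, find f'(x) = 240*x^5 - 600*x^4/7 - 4320*x^3/49 + 4920*x^2/49 - 480*x/7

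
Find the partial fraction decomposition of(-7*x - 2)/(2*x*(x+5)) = -33/(10*(x + 5)) - 1/(5*x)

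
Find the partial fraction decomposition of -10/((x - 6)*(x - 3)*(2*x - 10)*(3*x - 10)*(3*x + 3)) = -27/(104*(3*x - 10)) - 5/(6552*(x + 1)) + 5/(72*(x - 3)) + 1/(36*(x - 5)) - 5/(504*(x - 6))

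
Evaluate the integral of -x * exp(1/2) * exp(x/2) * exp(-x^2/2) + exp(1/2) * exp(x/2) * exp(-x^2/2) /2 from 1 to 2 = -exp(1/2) + exp(-1/2)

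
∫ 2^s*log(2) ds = 2^s + C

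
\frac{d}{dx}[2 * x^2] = 4*x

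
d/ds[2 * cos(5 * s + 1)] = -10*sin(5*s + 1)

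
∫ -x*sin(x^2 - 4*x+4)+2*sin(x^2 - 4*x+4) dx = cos((x - 2)^2)/2 + C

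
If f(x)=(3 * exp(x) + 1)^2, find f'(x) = 18*exp(2*x) + 6*exp(x)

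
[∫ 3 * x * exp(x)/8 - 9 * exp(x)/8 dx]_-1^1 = -9*E/8 + 15*exp(-1)/8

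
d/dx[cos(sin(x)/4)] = -sin(sin(x)/4)*cos(x)/4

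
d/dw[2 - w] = -1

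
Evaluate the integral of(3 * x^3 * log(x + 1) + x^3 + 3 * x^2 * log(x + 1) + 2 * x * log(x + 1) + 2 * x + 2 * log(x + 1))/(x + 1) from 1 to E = -3*log(2) + (2*E + exp(3))*log(1 + E)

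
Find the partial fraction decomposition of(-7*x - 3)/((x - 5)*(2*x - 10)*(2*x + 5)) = 29/(225*(2*x + 5)) - 29/(450*(x - 5)) - 19/(15*(x - 5)^2)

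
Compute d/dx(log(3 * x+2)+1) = 3/(3*x + 2)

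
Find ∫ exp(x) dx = exp(x) + C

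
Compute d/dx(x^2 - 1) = 2*x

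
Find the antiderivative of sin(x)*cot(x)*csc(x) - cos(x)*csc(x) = 0 + C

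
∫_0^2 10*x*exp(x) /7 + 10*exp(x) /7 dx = 20*exp(2)/7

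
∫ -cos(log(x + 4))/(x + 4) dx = -sin(log(x + 4)) + C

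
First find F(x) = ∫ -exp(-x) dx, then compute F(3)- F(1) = -exp(-1) + exp(-3)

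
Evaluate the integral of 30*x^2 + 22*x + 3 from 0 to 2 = 130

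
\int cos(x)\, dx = sin(x) + C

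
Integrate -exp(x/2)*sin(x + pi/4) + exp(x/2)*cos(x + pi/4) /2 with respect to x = exp(x/2)*cos(x + pi/4) + C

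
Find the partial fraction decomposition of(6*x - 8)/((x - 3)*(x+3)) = 13/(3*(x + 3)) + 5/(3*(x - 3))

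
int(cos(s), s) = sin(s) + C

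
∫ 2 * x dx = x^2 + C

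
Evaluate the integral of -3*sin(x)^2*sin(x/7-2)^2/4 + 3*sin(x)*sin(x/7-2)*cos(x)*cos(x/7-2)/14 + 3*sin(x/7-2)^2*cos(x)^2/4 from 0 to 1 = 3*sin(1)*sin(13/7)^2*cos(1)/4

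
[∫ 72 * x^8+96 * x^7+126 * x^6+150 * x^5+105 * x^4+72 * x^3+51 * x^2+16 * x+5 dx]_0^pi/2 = -1 + pi + pi^2/2 + pi^3/2 + (1 + pi/2 + pi^2/4 + pi^3/4)^3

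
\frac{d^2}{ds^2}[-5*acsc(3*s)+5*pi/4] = (5 - 90*s^2)/(27*s^5*sqrt(1 - 1/(9*s^2)) - 3*s^3*sqrt(1 - 1/(9*s^2)))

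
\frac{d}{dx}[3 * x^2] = 6*x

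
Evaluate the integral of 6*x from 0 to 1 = 3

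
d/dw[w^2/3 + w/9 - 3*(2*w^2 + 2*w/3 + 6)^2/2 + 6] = -24*w^3 - 12*w^2 - 218*w/3 - 107/9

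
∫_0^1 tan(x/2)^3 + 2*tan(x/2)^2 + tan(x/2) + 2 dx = -4 + (tan(1/2) + 2)^2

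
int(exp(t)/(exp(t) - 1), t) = log(exp(t) - 1) + C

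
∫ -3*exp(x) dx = -3*exp(x) + C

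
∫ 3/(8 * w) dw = 3*log(w)/8 + C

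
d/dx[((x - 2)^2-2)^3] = 6*x^5 - 60*x^4 + 216*x^3 - 336*x^2 + 216*x - 48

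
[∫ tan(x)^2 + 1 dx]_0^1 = tan(1)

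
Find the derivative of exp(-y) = -exp(-y)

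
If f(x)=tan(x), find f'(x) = cos(x)^(-2)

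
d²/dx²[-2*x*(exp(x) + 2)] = -2*x*exp(x) - 4*exp(x)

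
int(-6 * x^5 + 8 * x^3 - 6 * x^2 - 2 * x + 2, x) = -x^6 + 2*x^4 - 2*x^3 - x^2 + 2*x + C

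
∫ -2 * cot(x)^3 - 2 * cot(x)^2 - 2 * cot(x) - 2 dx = (cot(x) + 1)^2 + C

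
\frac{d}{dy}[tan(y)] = cos(y)^(-2)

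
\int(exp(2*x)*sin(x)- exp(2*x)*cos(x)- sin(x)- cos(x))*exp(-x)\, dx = -2*cos(x)*sinh(x) + C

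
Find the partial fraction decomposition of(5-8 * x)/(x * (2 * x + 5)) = -10/(2*x + 5) + 1/x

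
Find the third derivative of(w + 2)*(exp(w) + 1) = w*exp(w) + 5*exp(w)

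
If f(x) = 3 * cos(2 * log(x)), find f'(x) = -6*sin(2*log(x))/x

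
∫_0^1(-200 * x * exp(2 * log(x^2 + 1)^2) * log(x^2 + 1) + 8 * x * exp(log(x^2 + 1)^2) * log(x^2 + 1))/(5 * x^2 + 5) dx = -5*exp(2*log(2)^2) + 2*exp(log(2)^2)/5 + 23/5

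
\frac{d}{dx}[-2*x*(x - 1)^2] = -6*x^2 + 8*x - 2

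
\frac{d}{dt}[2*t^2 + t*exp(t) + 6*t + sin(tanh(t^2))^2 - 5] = t*exp(t) + 2*t*sin(2*tanh(t^2))/cosh(t^2)^2 + 4*t + exp(t) + 6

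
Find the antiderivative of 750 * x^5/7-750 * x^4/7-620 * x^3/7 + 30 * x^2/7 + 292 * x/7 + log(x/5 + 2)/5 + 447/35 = -30*x^3 + 18*x^2 + 24*x + (x + 10)*log(x/5 + 2)/5 + 5*(5*x^3 - 3*x^2 - 4*x + 2)^2/7 + C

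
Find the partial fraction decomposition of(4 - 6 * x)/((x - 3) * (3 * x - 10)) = -48/(3*x - 10) + 14/(x - 3)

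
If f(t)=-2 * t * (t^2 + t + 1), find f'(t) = -6*t^2 - 4*t - 2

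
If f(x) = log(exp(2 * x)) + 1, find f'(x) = 2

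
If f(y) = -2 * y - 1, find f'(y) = -2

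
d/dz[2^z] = 2^z*log(2)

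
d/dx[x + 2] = 1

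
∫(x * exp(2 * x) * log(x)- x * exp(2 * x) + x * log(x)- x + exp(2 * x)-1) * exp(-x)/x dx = 2*(log(x) - 1)*sinh(x) + C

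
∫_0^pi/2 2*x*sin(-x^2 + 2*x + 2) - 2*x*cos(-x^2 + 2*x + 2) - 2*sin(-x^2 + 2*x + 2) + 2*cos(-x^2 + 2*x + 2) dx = -sqrt(2)*(sin(-pi^2/4 + pi/4 + 2) + sin(pi/4 + 2))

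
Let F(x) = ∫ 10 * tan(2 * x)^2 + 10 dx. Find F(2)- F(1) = 5*tan(4) - 5*tan(2)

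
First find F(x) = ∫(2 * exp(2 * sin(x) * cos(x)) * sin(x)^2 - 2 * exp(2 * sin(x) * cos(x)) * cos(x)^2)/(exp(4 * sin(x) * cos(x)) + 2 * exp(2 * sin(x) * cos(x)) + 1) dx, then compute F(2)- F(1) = -1/(1 + exp(sin(2))) + 1/(exp(sin(4)) + 1)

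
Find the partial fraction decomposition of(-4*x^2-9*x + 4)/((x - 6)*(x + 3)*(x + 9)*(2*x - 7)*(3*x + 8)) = -18/(9139*(3*x + 8)) + 1224/(60125*(2*x - 7)) - 239/(42750*(x + 9)) + 5/(702*(x + 3)) - 97/(8775*(x - 6))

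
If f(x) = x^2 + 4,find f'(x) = 2*x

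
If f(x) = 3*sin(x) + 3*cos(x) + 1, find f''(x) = -3*sin(x) - 3*cos(x)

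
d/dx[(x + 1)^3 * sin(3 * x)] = 3*(x + 1)^2*(x*cos(3*x) + sqrt(2)*sin(3*x + pi/4))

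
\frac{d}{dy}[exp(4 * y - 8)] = 4*exp(4*y - 8)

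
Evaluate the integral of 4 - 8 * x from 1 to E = -4*exp(2) + 4*E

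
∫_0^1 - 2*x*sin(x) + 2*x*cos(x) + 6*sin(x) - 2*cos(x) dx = -2*sin(1) - 2*cos(1) + 4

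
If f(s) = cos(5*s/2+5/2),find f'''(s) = 125*sin(5*s/2 + 5/2)/8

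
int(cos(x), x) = sin(x) + C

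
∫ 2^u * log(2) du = 2^u + C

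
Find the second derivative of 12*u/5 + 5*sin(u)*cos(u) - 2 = -10*sin(2*u)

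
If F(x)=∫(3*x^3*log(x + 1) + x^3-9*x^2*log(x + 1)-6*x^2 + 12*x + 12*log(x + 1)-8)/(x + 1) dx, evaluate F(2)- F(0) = 0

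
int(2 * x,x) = x^2 + C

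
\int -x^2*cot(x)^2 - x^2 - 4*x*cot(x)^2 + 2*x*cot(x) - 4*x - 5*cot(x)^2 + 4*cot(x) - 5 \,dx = ((x + 2)^2 + 1)*cot(x) + C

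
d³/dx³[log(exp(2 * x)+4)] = (-32*exp(4*x) + 128*exp(2*x))/(exp(6*x) + 12*exp(4*x) + 48*exp(2*x) + 64)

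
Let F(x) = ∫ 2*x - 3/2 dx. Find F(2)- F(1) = 3/2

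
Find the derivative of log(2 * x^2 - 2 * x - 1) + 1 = (4*x - 2)/(2*x^2 - 2*x - 1)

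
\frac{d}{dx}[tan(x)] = cos(x)^(-2)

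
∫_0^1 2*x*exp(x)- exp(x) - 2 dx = 1 - E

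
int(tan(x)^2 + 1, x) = tan(x) + C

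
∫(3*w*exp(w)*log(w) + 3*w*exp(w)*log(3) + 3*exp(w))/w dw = 3*exp(w)*log(3*w) + C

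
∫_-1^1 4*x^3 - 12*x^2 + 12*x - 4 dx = -16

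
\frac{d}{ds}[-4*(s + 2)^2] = -8*s - 16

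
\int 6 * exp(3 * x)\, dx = 2*exp(3*x) + C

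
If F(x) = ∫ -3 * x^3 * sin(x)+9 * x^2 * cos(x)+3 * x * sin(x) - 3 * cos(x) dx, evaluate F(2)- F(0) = 18*cos(2)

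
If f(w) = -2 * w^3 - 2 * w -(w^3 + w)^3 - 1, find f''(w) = -72*w^7 - 126*w^5 - 60*w^3 - 18*w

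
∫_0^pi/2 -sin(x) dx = -1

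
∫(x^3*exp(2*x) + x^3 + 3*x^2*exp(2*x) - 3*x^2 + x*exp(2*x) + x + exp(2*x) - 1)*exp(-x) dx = 2*x*(x^2 + 1)*sinh(x) + C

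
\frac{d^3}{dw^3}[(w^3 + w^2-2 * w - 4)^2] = 120*w^3 + 120*w^2 - 72*w - 72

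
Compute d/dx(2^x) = 2^x*log(2)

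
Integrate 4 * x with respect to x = 2*x^2 + C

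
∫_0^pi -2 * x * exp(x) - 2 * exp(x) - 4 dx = -2*pi*(2 + exp(pi))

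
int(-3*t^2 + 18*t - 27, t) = -t^3 + 9*t^2 - 27*t + C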